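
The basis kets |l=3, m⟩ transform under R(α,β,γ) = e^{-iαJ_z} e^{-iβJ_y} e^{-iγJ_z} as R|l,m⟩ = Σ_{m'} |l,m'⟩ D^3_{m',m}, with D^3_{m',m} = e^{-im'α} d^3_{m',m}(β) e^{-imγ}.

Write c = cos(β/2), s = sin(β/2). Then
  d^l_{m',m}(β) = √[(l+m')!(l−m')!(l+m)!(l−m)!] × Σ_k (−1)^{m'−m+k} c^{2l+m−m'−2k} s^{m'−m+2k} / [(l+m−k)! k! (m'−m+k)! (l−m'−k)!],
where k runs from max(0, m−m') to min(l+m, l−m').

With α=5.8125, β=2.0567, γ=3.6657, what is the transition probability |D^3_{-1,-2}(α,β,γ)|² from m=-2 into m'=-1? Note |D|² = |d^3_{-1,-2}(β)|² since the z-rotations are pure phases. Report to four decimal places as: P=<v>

Split into d^3_{-1,-2}(β=2.0567) × two z-phases.
c=cos(2.056700/2)=0.516233, s=sin(2.056700/2)=0.856448; N=√[2·24·1·120]=75.894664
k∈{0,1} keeps every argument non-negative
  k=0: (−1)^1·75.8947/(24)·0.5162^5·0.8564^1 = -0.099295
  k=1: (−1)^2·75.8947/(12)·0.5162^3·0.8564^3 = +0.546601
d^3_{-1,-2}(2.0567) = -0.099295 +0.546601 = +0.447305
|D^3_{-1,-2}|² = |d^3_{-1,-2}(β)|² = (+0.447305)² = 0.200082 (the z-rotation phases have unit modulus)

P=0.2001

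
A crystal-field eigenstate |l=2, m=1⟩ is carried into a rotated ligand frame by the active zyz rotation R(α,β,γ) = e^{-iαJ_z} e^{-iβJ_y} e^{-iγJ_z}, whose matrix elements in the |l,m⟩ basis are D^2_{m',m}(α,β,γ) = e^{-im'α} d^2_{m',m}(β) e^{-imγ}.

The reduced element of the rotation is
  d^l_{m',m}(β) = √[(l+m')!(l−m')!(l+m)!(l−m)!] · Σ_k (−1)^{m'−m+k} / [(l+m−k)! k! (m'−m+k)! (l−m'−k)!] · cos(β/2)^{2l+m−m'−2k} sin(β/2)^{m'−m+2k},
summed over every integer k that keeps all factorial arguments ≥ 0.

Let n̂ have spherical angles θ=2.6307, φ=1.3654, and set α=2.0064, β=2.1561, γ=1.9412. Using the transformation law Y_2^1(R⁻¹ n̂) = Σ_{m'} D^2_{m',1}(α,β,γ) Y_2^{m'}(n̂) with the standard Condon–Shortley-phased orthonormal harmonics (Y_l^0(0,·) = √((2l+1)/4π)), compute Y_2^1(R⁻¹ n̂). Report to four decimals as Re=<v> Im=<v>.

Re=0.2857 Im=0.2312

Need the full column D^2_{m',1} for m'=−2..2 at α=2.0064, β=2.1561, γ=1.9412.
cos(β/2)=0.473047, sin(β/2)=0.881037
d^2_{-2,1}: single k=3 term ⇒ +0.647019;  D = -0.310654+0.567563i
d^2_{-1,1}: k∈[2..3] ⇒ +0.521097 -0.602527 = -0.081430;  D = -0.081257-0.005305i
d^2_{0,1}: k∈[1..2] ⇒ +0.228446 -0.792433 = -0.563987;  D = +0.204159+0.525738i
d^2_{1,1}: k∈[0..1] ⇒ +0.050075 -0.521097 = -0.471022;  D = +0.326129-0.339856i
d^2_{2,1}: single k=0 term ⇒ -0.186525;  D = -0.176510-0.060298i
Y_2^{m'}(θ=2.6307,φ=1.3654) and Σ D·Y over m':
  (-0.3107+0.5676i)·(-0.0847-0.0369i)  (-0.0813-0.0053i)·(-0.0672+0.3226i)  (+0.2042+0.5257i)·(+0.4046+0.0000i)  (+0.3261-0.3399i)·(+0.0672+0.3226i)  (-0.1765-0.0603i)·(-0.0847+0.0369i)
Y_2^1(R⁻¹ n̂) = +0.285719+0.231206i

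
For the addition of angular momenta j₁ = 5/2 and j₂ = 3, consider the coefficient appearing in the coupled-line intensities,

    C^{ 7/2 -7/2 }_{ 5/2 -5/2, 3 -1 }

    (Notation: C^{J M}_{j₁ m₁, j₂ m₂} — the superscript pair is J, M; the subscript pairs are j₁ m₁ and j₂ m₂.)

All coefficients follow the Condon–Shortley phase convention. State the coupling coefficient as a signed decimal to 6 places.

√[8·2!3!4!/10! · 0!5!2!4!0!7!] = √(18432)
  +(−1)^2/∏(2,0,3,0,0,4)! = 1/288  (running 1/288)
⟨..|..⟩ = √(18432)·(1/288) = +0.471405

+0.471405  (= +√(2/9))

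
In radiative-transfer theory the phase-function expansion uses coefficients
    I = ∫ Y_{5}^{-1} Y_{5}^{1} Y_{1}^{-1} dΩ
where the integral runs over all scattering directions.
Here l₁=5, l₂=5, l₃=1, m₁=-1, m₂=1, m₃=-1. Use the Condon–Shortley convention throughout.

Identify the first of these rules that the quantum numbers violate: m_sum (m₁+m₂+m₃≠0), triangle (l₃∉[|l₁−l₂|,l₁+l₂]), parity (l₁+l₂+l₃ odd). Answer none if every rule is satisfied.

m_sum

Σmᵢ = -1  ✗
l₃∈[|l₁−l₂|,l₁+l₂]=[0,10], have l₃=1
Σlᵢ = 11 ⇒ odd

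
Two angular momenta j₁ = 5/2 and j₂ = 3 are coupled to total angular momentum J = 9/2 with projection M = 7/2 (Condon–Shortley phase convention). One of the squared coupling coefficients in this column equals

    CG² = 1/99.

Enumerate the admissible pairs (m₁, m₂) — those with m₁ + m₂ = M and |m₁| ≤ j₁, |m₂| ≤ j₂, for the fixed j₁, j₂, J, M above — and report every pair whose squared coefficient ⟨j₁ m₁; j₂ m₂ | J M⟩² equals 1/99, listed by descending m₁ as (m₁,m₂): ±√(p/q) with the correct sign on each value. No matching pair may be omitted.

(3/2,2): −√(1/99)

Admissible pairs with m₁+m₂ = M = 7/2: (1/2,3), (3/2,2), (5/2,1)
  (m₁,m₂)=(5/2,1): CG² = 50/99, CG = +√(50/99)
  (m₁,m₂)=(3/2,2): CG² = 1/99, CG = −√(1/99)   ← matches the target
  (m₁,m₂)=(1/2,3): CG² = 16/33, CG = −√(16/33)
Pairs with CG² = 1/99: (3/2,2): −√(1/99)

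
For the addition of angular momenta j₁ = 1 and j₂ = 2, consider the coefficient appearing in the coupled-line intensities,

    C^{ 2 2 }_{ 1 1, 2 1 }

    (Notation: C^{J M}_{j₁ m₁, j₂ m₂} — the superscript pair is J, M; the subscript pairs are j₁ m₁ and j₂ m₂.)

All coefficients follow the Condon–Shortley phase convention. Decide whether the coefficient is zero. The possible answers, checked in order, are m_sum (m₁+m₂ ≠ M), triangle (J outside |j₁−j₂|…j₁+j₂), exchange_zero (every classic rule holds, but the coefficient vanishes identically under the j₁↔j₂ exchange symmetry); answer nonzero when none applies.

m-sum: m₁+m₂ = 1+1 = 2, M = 2  ✓
triangle: |j₁−j₂| = 1 ≤ J = 2 ≤ j₁+j₂ = 3  ✓
exchange: j₁≠j₂ or m₁≠m₂ — the exchange symmetry imposes no constraint here
value check: CG = +√(1/3) = +0.577350 ≠ 0

nonzero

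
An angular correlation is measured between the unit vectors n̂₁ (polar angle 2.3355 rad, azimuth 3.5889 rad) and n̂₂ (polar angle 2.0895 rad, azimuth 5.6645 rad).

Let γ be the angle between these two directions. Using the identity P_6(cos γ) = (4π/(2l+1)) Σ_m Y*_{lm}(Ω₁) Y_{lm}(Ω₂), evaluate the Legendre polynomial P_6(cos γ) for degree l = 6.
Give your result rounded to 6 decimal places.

Addition theorem: P_6(cos γ) = (4π/13) Σ_m Y*_{lm}(Ω₁) Y_{lm}(Ω₂), m = −6…6:
  m=-6: Y*=(-0.061175, 0.030138)  Y=(-0.174440, -0.111938)  product (0.014045, 0.001591)
  m=-5: Y*=(-0.139992, 0.178256)  Y=(0.409385, -0.019734)  product (-0.053793, 0.075738)
  m=-4: Y*=(-0.089555, 0.403449)  Y=(-0.271673, 0.213845)  product (-0.061946, -0.128757)
  m=-3: Y*=(0.087359, 0.375000)  Y=(-0.017649, 0.060183)  product (-0.024110, -0.001361)
  m=-2: Y*=(-0.004904, -0.006111)  Y=(-0.115012, -0.332063)  product (-0.001465, 0.002331)
  m=-1: Y*=(-0.333631, -0.160055)  Y=(0.054886, 0.039075)  product (-0.012057, -0.021821)
  m=+0: Y*=(-0.101918, -0.000000)  Y=(0.331079, 0.000000)  product (-0.033743, -0.000000)
  m=+1: Y*=(0.333631, -0.160055)  Y=(-0.054886, 0.039075)  product (-0.012057, 0.021821)
  m=+2: Y*=(-0.004904, 0.006111)  Y=(-0.115012, 0.332063)  product (-0.001465, -0.002331)
  m=+3: Y*=(-0.087359, 0.375000)  Y=(0.017649, 0.060183)  product (-0.024110, 0.001361)
  m=+4: Y*=(-0.089555, -0.403449)  Y=(-0.271673, -0.213845)  product (-0.061946, 0.128757)
  m=+5: Y*=(0.139992, 0.178256)  Y=(-0.409385, -0.019734)  product (-0.053793, -0.075738)
  m=+6: Y*=(-0.061175, -0.030138)  Y=(-0.174440, 0.111938)  product (0.014045, -0.001591)
Total Σ_m = (-0.312397, -0.000000). Multiply by 0.966644: (-0.301977, -0.000000). P_6(cos γ) = -0.301977

-0.301977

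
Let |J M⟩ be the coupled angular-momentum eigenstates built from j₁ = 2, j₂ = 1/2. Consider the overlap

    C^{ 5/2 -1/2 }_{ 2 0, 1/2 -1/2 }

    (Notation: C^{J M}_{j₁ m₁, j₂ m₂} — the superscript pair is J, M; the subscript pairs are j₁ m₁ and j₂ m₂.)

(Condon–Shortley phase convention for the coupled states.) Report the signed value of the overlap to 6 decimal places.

+0.774597

triangle: 0!×4!×1!/6! = 24/720
(j±m)!: 2!×2!×0!×1!×2!×3! = 48
prefactor² = (2J+1)×Δ×N² = 48/5
  k=0: +1/(0!×0!×2!×0!×2!×1!) = 1/4
Σ = 1/4  ⇒  CG² = 48/5×(1/4)² = 3/5
CG = +√(3/5) = +0.774597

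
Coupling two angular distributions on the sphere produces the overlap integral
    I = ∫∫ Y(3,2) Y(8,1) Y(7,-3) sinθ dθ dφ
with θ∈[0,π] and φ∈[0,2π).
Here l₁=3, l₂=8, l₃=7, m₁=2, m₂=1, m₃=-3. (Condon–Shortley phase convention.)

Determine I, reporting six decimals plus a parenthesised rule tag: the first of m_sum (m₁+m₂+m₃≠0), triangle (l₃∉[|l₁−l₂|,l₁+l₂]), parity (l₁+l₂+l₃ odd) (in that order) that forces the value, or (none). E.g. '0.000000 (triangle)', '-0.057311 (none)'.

0.166232 (none)

m-sum 0 ✓  L=18 even ✓  5≤7≤11 ✓
Π(2lᵢ+1) = 7×17×15 = 1785
triangle coeff Δ(3,8,7) = 1/5290740
Σ_t [1,3]: t=1:−1/7257600 t=2:+1/2073600 t=3:−1/7257600 = 1/4838400
(3j)²=252/20995 [(3 8 7; 0 0 0)], sign=-1
Σ_t [0,1]: t=0:+1/52254720 t=1:−1/11612160 = -1/14929920
(3j)²=1225/75582 [(3 8 7; 2 1 -3)], sign=-1
⇒ 4πI² = 360150/1037153
I = (+1)√(360150/1037153/(4π)) = 0.16623228
No selection rule forces the value: the integral is nonzero (none).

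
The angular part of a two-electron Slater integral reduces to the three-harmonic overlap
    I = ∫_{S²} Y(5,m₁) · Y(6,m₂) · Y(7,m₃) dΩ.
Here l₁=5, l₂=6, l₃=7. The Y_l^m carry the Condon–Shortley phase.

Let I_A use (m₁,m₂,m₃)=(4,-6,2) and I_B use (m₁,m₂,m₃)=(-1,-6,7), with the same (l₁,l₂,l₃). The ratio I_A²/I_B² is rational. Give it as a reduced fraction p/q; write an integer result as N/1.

Same 5,6,7: normalisation and zero-m 3j drop out of the ratio.
A: Δ: 4! 6! 8! / 19! → 1/174594420; sum: t=0:+1/116121600 = 1/116121600; 3j²(5 6 7; 4 -6 2) = Δ·Π!·Σ² = 27/8398  (sign -1)
B: Δ: 4! 6! 8! / 19! → 1/174594420; sum: t=0:+1/696729600 = 1/696729600; 3j²(5 6 7; -1 -6 7) = Δ·Π!·Σ² = 11/1292  (sign +1)
I_A²/I_B² = (27/8398)/(11/1292) = 54/143

54/143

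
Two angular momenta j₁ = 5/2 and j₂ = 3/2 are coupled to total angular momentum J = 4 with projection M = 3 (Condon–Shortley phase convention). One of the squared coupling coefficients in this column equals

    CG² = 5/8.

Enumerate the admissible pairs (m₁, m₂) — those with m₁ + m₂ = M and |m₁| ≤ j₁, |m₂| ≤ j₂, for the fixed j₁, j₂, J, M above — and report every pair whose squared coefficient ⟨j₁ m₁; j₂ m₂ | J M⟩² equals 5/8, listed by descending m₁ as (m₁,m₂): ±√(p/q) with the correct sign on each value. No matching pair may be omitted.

Admissible pairs with m₁+m₂ = M = 3: (3/2,3/2), (5/2,1/2)
  (m₁,m₂)=(5/2,1/2): CG² = 3/8, CG = +√(3/8)
  (m₁,m₂)=(3/2,3/2): CG² = 5/8, CG = +√(5/8)   ← matches the target
Pairs with CG² = 5/8: (3/2,3/2): +√(5/8)

(3/2,3/2): +√(5/8)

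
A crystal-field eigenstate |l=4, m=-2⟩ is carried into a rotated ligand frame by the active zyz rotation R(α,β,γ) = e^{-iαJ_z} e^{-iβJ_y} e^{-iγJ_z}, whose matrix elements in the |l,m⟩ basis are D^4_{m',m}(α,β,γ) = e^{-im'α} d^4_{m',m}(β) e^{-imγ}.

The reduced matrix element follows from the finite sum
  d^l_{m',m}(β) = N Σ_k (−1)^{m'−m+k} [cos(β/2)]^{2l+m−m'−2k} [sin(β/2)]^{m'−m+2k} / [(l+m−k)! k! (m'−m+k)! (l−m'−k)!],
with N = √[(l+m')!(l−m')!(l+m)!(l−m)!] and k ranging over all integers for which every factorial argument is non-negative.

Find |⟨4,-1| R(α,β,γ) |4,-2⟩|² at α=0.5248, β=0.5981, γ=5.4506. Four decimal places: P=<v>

P=0.2548

D^4_{-1,-2}(0.5248,0.5981,5.4506) = e^{-i·-1·0.5248}·d^4_{-1,-2}(0.5981)·e^{-i·-2·5.4506}. Compute d first:
Half-angle: c=0.955617, s=0.294613. N=√(6·120·2·720)=1018.233765
The bounds max(0,m−m')=0 and min(l+m,l−m')=2 give 3 terms
  k=0: (−1)^1·1018.2338/(240)·0.9556^7·0.2946^1 = -0.909649
  k=1: (−1)^2·1018.2338/(48)·0.9556^5·0.2946^3 = +0.432293
  k=2: (−1)^3·1018.2338/(72)·0.9556^3·0.2946^5 = -0.027392
d^4_{-1,-2}(0.5981) = -0.909649 +0.432293 -0.027392 = -0.504747
|D^4_{-1,-2}|² = |d^4_{-1,-2}(β)|² = (-0.504747)² = 0.254770 (the z-rotation phases have unit modulus)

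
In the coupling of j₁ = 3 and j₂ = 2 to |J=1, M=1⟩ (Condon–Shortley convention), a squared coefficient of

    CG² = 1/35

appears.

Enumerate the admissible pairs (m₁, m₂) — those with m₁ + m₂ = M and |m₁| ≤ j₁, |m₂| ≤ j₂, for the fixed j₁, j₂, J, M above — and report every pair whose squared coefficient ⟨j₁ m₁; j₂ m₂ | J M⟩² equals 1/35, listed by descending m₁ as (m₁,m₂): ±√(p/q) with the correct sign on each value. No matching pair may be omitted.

Admissible pairs with m₁+m₂ = M = 1: (-1,2), (0,1), (1,0), (2,-1), (3,-2)
  (m₁,m₂)=(3,-2): CG² = 3/7, CG = +√(3/7)
  (m₁,m₂)=(2,-1): CG² = 2/7, CG = −√(2/7)
  (m₁,m₂)=(1,0): CG² = 6/35, CG = +√(6/35)
  (m₁,m₂)=(0,1): CG² = 3/35, CG = −√(3/35)
  (m₁,m₂)=(-1,2): CG² = 1/35, CG = +√(1/35)   ← matches the target
Pairs with CG² = 1/35: (-1,2): +√(1/35)

(-1,2): +√(1/35)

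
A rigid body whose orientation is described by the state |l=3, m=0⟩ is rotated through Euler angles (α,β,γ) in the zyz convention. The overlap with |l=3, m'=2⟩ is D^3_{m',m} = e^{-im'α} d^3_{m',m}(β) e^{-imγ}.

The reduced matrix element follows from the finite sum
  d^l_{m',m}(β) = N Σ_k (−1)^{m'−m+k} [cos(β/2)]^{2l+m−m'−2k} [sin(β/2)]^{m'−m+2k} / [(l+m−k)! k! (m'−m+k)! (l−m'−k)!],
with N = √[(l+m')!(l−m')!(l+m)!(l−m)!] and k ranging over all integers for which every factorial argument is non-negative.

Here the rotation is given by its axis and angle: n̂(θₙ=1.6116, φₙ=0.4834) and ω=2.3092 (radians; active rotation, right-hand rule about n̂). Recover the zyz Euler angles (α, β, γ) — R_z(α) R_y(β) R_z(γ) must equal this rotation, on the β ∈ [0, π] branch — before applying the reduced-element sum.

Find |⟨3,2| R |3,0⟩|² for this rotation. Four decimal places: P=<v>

P=0.2555

Axis–angle → zyz. n̂ = (sinθₙcosφₙ, sinθₙsinφₙ, cosθₙ) = (+0.884683, +0.464405, -0.040792), ω = 2.3092.
R = I cosω + sinω [n̂]ₓ + (1−cosω) n̂n̂ᵀ gives
  R = [+0.636373, +0.717567, +0.283069; +0.657231, -0.312265, -0.685958; -0.403828, +0.622566, -0.670324]
β = atan2(√(R₁₃²+R₂₃²), R₃₃) = 2.305442; α = atan2(R₂₃, R₁₃) mod 2π = 5.103763; γ = atan2(R₃₂, −R₃₁) mod 2π = 0.995370
First d^3_{2,0}(β=2.3054), then the phase factors e^{-i(2)α} and e^{-i(0)γ}:
c=cos(2.305442/2)=0.406002, s=sin(2.305442/2)=0.913872; N=√[120·1·6·6]=65.726707
Admissible k: 0..1 (factorial args all ≥0)
  k=0: (−1)^2·65.7267/(12)·0.4060^4·0.9139^2 = +0.124293
  k=1: (−1)^3·65.7267/(12)·0.4060^2·0.9139^4 = -0.629737
d^3_{2,0}(2.3054) = +0.124293 -0.629737 = -0.505444
|D^3_{2,0}|² = |d^3_{2,0}(β)|² = (-0.505444)² = 0.255474 (the z-rotation phases have unit modulus)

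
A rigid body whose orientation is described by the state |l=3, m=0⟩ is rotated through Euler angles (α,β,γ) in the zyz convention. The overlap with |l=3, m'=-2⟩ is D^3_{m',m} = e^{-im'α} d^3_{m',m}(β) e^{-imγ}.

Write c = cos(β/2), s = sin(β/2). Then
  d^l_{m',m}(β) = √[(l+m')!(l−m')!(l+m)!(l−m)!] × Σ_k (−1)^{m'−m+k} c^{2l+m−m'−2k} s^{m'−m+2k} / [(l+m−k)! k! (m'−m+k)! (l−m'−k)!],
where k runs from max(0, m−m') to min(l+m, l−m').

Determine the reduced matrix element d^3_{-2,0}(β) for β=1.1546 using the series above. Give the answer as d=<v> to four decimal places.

d^3_{-2,0}(β=1.1546) via the finite sum:
With c≡cos(β/2)=0.837939 and s≡sin(β/2)=0.545763, N=[1·120·6·6]^{1/2}=65.726707
Admissible k: 2..3 (factorial args all ≥0)
  k=2: (−1)^0·65.7267/(12)·0.8379^4·0.5458^2 = +0.804303
  k=3: (−1)^1·65.7267/(12)·0.8379^2·0.5458^4 = -0.341196
d^3_{-2,0}(1.1546) = +0.804303 -0.341196 = +0.463107

d=0.4631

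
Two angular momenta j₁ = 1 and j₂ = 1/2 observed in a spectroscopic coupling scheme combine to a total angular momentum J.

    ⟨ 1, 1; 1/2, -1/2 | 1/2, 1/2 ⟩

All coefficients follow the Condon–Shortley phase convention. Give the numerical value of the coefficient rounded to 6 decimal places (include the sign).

+0.816497  (= +√(2/3))

triangle: 1!·1!·0!/3! = 1/6
(j±m)!: 2!·0!·0!·1!·1!·0! = 2
prefactor² = (2J+1)·Δ·N² = 2/3
  k=0: +1/(0!·1!·0!·0!·1!·0!) = 1
Σ = 1  ⇒  CG² = 2/3·1² = 2/3
CG = +√(2/3) = +0.816497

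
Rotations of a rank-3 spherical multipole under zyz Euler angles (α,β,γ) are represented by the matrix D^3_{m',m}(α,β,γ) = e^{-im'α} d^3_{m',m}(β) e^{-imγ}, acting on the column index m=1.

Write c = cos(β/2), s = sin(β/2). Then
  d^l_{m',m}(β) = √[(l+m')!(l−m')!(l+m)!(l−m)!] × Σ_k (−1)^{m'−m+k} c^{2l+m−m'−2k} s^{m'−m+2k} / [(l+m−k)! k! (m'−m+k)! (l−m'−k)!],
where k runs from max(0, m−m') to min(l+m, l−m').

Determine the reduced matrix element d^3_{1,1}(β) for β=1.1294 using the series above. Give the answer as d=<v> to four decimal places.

d=-0.4522

d^3_{1,1}(β=1.1294) via the finite sum:
With c≡cos(β/2)=0.844749 and s≡sin(β/2)=0.535162, N=[24·2·24·2]^{1/2}=48.000000
Admissible k: 0..2 (factorial args all ≥0)
  k=0: (−1)^0·48.0000/(48)·0.8447^6·0.5352^0 = +0.363385
  k=1: (−1)^1·48.0000/(6)·0.8447^4·0.5352^2 = -1.166735
  k=2: (−1)^2·48.0000/(8)·0.8447^2·0.5352^4 = +0.351196
d^3_{1,1}(1.1294) = +0.363385 -1.166735 +0.351196 = -0.452155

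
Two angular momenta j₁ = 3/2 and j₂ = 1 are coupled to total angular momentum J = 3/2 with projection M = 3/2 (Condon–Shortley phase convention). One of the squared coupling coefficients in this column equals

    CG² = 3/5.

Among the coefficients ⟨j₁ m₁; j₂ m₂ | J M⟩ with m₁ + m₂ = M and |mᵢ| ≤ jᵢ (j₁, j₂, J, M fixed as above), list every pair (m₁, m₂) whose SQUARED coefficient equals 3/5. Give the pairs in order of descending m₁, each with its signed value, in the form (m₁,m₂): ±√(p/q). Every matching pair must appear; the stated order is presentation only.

(3/2,0): +√(3/5)

Admissible pairs with m₁+m₂ = M = 3/2: (1/2,1), (3/2,0)
  (m₁,m₂)=(3/2,0): CG² = 3/5, CG = +√(3/5)   ← matches the target
  (m₁,m₂)=(1/2,1): CG² = 2/5, CG = −√(2/5)
Pairs with CG² = 3/5: (3/2,0): +√(3/5)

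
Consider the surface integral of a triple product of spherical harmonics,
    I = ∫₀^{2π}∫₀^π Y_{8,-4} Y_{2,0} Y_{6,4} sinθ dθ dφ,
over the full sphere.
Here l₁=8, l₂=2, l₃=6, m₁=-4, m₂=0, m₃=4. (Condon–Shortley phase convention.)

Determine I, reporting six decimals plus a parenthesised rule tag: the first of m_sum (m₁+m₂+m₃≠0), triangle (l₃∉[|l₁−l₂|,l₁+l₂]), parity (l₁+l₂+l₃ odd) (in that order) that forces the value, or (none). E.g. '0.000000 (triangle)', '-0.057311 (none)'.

m-sum 0 ✓  L=16 even ✓  6≤6≤10 ✓
Π(2lᵢ+1) = 17×5×13 = 1105
triangle coeff Δ(8,2,6) = 1/30940
Σ_t [2,2]: t=2:+1/2073600 = 1/2073600
(3j)²=28/1105 [(8 2 6; 0 0 0)], sign=+1
Σ_t [2,2]: t=2:+1/29030400 = 1/29030400
(3j)²=99/7735 [(8 2 6; -4 0 4)], sign=+1
⇒ 4πI² = 396/1105
I = (+1)√(396/1105/(4π)) = 0.16887351
No selection rule forces the value: the integral is nonzero (none).

0.168874 (none)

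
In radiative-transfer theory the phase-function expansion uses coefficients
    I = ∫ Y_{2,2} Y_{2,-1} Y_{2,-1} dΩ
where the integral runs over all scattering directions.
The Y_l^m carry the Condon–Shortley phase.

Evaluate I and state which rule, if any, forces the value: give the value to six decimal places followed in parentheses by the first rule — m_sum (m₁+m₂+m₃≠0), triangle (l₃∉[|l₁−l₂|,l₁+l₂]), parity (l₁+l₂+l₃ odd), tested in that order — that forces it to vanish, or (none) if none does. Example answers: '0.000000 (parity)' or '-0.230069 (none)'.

Checks pass: Σm=0; 6 even; l₃=2∈[0,4].
(2·2+1)(2·2+1)(2·2+1) = 125
Δ: 2! 2! 2! / 7! → 1/630
sum: t=0:+1/8 t=1:−1/1 t=2:+1/8 = -3/4
3j²(2 2 2; 0 0 0) = Δ·Π!·Σ² = 2/35  (sign -1)
sum: t=0:+1/4 = 1/4
3j²(2 2 2; 2 -1 -1) = Δ·Π!·Σ² = 3/35  (sign -1)
combine: 4πI² = 125·2/35·3/35 = 30/49
take √, sign +1: I = 0.22072812
No selection rule forces the value: the integral is nonzero (none).

0.220728 (none)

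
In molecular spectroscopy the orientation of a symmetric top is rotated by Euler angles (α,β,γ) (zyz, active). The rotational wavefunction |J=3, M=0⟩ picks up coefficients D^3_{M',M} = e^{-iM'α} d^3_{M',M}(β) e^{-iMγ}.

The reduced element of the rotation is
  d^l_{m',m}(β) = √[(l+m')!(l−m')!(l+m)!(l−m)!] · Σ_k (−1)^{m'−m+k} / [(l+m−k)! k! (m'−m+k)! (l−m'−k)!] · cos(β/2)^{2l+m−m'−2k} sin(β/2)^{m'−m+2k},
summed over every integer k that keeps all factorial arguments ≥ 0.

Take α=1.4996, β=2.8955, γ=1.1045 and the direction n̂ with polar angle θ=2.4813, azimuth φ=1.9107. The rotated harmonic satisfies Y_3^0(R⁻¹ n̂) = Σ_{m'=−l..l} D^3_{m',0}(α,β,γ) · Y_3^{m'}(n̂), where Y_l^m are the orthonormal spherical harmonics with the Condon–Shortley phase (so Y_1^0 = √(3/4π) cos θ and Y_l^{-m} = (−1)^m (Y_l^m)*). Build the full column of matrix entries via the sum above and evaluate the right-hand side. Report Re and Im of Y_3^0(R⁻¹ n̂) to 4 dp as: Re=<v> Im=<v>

Need the full column D^3_{m',0} for m'=−3..3 at α=1.4996, β=2.8955, γ=1.1045.
cos(β/2)=0.122736, sin(β/2)=0.992439
d^3_{-3,0}: single k=3 term ⇒ +0.008082;  D = -0.001713-0.007899i
d^3_{-2,0}: k∈[2..3] ⇒ +0.001224 -0.080043 = -0.078818;  D = +0.078021-0.011185i
d^3_{-1,0}: k∈[1..3] ⇒ +0.000096 -0.018782 +0.409339 = +0.390652;  D = +0.027790+0.389663i
d^3_{0,0}: k∈[0..3] ⇒ +0.000003 -0.002012 +0.131523 -0.955485 = -0.825970;  D = -0.825970+0.000000i
d^3_{1,0}: k∈[0..2] ⇒ -0.000096 +0.018782 -0.409339 = -0.390652;  D = -0.027790+0.389663i
d^3_{2,0}: k∈[0..1] ⇒ +0.001224 -0.080043 = -0.078818;  D = +0.078021+0.011185i
d^3_{3,0}: single k=0 term ⇒ -0.008082;  D = +0.001713-0.007899i
Y_3^{m'}(θ=2.4813,φ=1.9107) and Σ D·Y over m':
  (-0.0017-0.0079i)·(+0.0820+0.0504i)  (+0.0780-0.0112i)·(+0.2362-0.1909i)  (+0.0278+0.3897i)·(-0.1400-0.3960i)  (-0.8260+0.0000i)·(-0.0351+0.0000i)  (-0.0278+0.3897i)·(+0.1400-0.3960i)  (+0.0780+0.0112i)·(+0.2362+0.1909i)  (+0.0017-0.0079i)·(-0.0820+0.0504i)
Y_3^0(R⁻¹ n̂) = +0.362903+0.000000i

Re=0.3629 Im=0.0000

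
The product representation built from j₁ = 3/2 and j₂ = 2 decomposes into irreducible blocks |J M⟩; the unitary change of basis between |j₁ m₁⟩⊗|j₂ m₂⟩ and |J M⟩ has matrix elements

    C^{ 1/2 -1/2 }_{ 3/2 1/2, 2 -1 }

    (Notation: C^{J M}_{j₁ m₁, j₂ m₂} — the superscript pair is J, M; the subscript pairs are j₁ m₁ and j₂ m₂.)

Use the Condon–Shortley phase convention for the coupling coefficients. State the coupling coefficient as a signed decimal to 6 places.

triangle: 3!*0!*1!/5! = 6/120
(j±m)!: 2!*1!*1!*3!*0!*1! = 12
prefactor² = (2J+1)*Δ*N² = 6/5
  k=1: −1/(1!*2!*0!*0!*0!*1!) = -1/2
Σ = -1/2  ⇒  CG² = 6/5*(-1/2)² = 3/10
CG = −√(3/10) = -0.547723

-0.547723  (= −√(3/10))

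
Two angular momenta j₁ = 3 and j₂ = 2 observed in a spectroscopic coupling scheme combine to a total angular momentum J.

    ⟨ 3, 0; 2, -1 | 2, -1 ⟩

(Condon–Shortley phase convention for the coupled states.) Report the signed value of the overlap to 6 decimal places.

j₁+j₂−J=3  J+j₁−j₂=3  J−j₁+j₂=1  j₁+j₂+J+1=8
(j₁±m₁, j₂±m₂, J±M) = (3,3,1,3,1,3)
P² = 81/14
sum k=0..1:
  [0] +1/36 = 1/36
  [1] −1/4 = -1/4
S = -2/9
C² = P²·S² = 2/7 ; C = -0.534522

−√(2/7) = -0.534522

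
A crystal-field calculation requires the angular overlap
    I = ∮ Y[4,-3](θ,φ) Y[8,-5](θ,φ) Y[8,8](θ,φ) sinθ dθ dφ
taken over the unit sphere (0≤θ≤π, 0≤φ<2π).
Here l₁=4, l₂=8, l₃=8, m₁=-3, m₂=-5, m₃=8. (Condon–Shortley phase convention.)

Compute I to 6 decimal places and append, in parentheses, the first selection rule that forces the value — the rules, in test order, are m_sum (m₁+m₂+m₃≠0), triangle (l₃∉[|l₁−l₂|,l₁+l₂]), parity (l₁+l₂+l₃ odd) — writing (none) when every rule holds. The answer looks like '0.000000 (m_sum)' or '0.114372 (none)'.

Rules hold: Σm=0, L=20 even, 4≤8≤12.
N = 9·17·17 = 2601
Δ = 4!·4!·12!/21! = 1/185175900
Racah Σ t=0..4: t=0:+1/557383680 t=1:−1/21772800 t=2:+1/8294400 t=3:−1/21772800 t=4:+1/557383680 = 1/30965760
⇒ 3j(4 8 8; 0 0 0)² = 36/4199, sgn +1
Racah Σ t=3..3: t=3:−1/68976230400 = -1/68976230400
⇒ 3j(4 8 8; -3 -5 8)² = 13/2907, sgn -1
4πI² = N·(3j₀)²·(3jₘ)² = 36/361
I = -1·√(0.099723/4π) = -0.08908257
No selection rule forces the value: the integral is nonzero (none).

-0.089083 (none)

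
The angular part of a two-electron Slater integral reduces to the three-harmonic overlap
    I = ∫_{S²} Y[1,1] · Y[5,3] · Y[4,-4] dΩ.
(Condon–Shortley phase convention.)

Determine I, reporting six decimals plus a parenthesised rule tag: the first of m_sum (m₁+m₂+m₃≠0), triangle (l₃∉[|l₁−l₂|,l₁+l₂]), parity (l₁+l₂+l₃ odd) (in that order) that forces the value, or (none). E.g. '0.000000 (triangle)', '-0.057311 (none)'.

m-sum 0 ✓  L=10 even ✓  4≤4≤6 ✓
Π(2lᵢ+1) = 3×11×9 = 297
triangle coeff Δ(1,5,4) = 1/495
Σ_t [1,1]: t=1:−1/576 = -1/576
(3j)²=5/99 [(1 5 4; 0 0 0)], sign=-1
Σ_t [0,0]: t=0:+1/80640 = 1/80640
(3j)²=1/495 [(1 5 4; 1 3 -4)], sign=+1
⇒ 4πI² = 1/33
I = (-1)√(1/33/(4π)) = -0.04910640
No selection rule forces the value: the integral is nonzero (none).

-0.049106 (none)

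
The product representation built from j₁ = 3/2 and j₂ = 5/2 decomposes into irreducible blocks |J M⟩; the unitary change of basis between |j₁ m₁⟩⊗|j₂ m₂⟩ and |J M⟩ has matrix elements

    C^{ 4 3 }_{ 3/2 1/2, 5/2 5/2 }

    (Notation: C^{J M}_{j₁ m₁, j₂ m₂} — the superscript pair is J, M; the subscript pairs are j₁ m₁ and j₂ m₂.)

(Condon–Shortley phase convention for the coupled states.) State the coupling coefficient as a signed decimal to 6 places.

j₁+j₂−J=0  J+j₁−j₂=3  J−j₁+j₂=5  j₁+j₂+J+1=9
(j₁±m₁, j₂±m₂, J±M) = (2,1,5,0,7,1)
P² = 21600
sum k=0..0:
  [0] +1/240 = 1/240
S = 1/240
C² = P²·S² = 3/8 ; C = +0.612372

+0.612372  (= +√(3/8))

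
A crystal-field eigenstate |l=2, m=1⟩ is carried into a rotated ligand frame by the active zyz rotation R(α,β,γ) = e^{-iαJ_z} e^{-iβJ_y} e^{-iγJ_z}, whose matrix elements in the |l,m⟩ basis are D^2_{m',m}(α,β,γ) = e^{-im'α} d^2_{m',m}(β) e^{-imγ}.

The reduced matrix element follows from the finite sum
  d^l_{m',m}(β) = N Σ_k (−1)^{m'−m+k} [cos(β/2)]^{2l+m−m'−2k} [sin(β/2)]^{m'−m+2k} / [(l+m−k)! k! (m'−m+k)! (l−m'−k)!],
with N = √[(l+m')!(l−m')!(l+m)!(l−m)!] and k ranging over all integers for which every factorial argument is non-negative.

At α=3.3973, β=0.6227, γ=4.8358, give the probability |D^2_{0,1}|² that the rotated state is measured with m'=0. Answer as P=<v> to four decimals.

D^2_{0,1}(3.3973,0.6227,4.8358) = e^{-i·0·3.3973}·d^2_{0,1}(0.6227)·e^{-i·1·4.8358}. Compute d first:
With c≡cos(β/2)=0.951921 and s≡sin(β/2)=0.306344, N=[2·2·6·1]^{1/2}=4.898979
The bounds max(0,m−m')=1 and min(l+m,l−m')=2 give 2 terms
  k=1: (−1)^0·4.8990/(2)·0.9519^3·0.3063^1 = +0.647273
  k=2: (−1)^1·4.8990/(2)·0.9519^1·0.3063^3 = -0.067035
d^2_{0,1}(0.6227) = +0.647273 -0.067035 = +0.580238
|D^2_{0,1}|² = |d^2_{0,1}(β)|² = (+0.580238)² = 0.336676 (the z-rotation phases have unit modulus)

P=0.3367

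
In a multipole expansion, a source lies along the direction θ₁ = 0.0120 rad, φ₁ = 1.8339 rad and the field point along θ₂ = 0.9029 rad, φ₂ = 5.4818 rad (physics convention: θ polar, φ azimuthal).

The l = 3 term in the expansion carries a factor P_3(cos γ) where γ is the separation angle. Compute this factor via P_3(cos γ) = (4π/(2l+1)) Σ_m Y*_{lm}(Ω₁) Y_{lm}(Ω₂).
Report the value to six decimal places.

-0.346185

Summing Y*_{l m}(θ₁,φ₁)·Y_{l m}(θ₂,φ₂) over m ∈ [−3, 3]; prefactor 4π/(2·3+1) = 1.795196:
  m=-3: (0.00000 - 0.00000j) × (-0.14946 + 0.13577j) = -0.00000 + 0.00000j  (running Σ = -0.00000 + 0.00000j)
  m=-2: (-0.00013 - 0.00007j) × (-0.01247 + 0.38997j) = 0.00003 - 0.00005j  (running Σ = 0.00003 - 0.00005j)
  m=-1: (-0.00403 + 0.01498j) × (0.16203 + 0.16730j) = -0.00316 + 0.00175j  (running Σ = -0.00313 + 0.00170j)
  m=0: (0.74603 + 0.00000j) × (-0.25010 + 0.00000j) = -0.18658 + 0.00000j  (running Σ = -0.18971 + 0.00170j)
  m=1: (0.00403 + 0.01498j) × (-0.16203 + 0.16730j) = -0.00316 - 0.00175j  (running Σ = -0.19287 - 0.00005j)
  m=2: (-0.00013 + 0.00007j) × (-0.01247 - 0.38997j) = 0.00003 + 0.00005j  (running Σ = -0.19284 + 0.00000j)
  m=3: (-0.00000 - 0.00000j) × (0.14946 + 0.13577j) = -0.00000 - 0.00000j  (running Σ = -0.19284 - 0.00000j)
Accumulated sum -0.19284 - 0.00000j; after 4π/(2l+1) scaling, -0.34618 - 0.00000j ⇒ P_3 = -0.346185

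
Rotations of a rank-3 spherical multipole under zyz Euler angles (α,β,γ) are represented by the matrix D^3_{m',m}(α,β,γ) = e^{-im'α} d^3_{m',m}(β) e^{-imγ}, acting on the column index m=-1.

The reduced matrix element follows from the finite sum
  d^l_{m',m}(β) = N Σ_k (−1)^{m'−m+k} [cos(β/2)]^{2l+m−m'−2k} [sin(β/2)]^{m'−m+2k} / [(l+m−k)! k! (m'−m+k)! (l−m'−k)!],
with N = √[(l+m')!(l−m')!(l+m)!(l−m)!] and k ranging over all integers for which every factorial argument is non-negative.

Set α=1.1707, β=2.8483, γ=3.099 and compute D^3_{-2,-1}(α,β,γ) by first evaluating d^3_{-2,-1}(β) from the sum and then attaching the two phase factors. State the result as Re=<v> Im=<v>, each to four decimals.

Re=-0.0126 Im=0.0141

D^3_{-2,-1}(1.1707,2.8483,3.0990) = e^{-i·-2·1.1707}·d^3_{-2,-1}(2.8483)·e^{-i·-1·3.0990}. Compute d first:
With c≡cos(β/2)=0.146121 and s≡sin(β/2)=0.989267, N=[1·120·2·24]^{1/2}=75.894664
k: max(0,(-1)−(-2))=1 … min(3+(-1),3−(-2))=2
  k=1: (−1)^0·75.8947/(24)·0.1461^5·0.9893^1 = +0.000208
  k=2: (−1)^1·75.8947/(12)·0.1461^3·0.9893^3 = -0.019103
d^3_{-2,-1}(2.8483) = +0.000208 -0.019103 = -0.018895
D = (-0.696568+0.717490i)·(-0.018895)·(-0.999093+0.042580i) = -0.012572+0.014105i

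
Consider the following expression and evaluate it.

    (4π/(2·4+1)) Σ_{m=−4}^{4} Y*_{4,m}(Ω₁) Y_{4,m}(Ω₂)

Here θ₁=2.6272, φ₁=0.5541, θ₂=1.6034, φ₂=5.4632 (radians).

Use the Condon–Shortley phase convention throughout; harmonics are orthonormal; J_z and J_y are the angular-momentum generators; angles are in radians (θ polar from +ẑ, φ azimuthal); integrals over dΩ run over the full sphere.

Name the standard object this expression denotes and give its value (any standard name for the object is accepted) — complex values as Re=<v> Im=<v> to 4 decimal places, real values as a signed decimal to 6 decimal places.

Legendre polynomial (addition theorem), +0.317936

This sum is the spherical-harmonic addition theorem: it equals the Legendre polynomial P_l(cos γ) of the angle γ between the two directions.
Summing Y*_{l m}(θ₁,φ₁)·Y_{l m}(θ₂,φ₂) over m ∈ [−4, 4]; prefactor 4π/(2·4+1) = 1.396263:
  [-4]  conj(Y_{4,-4})(Ω₁) = -0.015602+0.020712i ; Y_{4,-4}(Ω₂) = -0.437373-0.060899i ; Δ = +0.008085-0.008109i
  [-3]  conj(Y_{4,-3})(Ω₁) = +0.011859-0.129240i ; Y_{4,-3}(Ω₂) = +0.031634-0.025667i ; Δ = -0.002942-0.004393i
  [-2]  conj(Y_{4,-2})(Ω₁) = +0.155594+0.312007i ; Y_{4,-2}(Ω₂) = +0.022926-0.330889i ; Δ = +0.106807-0.044331i
  [-1]  conj(Y_{4,-1})(Ω₁) = -0.397286-0.245825i ; Y_{4,-1}(Ω₂) = +0.031468+0.033724i ; Δ = -0.004212-0.021134i
  [+0]  conj(Y_{4,0})(Ω₁) = +0.038942-0.000000i ; Y_{4,0}(Ω₂) = +0.313989+0.000000i ; Δ = +0.012227+0.000000i
  [+1]  conj(Y_{4,1})(Ω₁) = +0.397286-0.245825i ; Y_{4,1}(Ω₂) = -0.031468+0.033724i ; Δ = -0.004212+0.021134i
  [+2]  conj(Y_{4,2})(Ω₁) = +0.155594-0.312007i ; Y_{4,2}(Ω₂) = +0.022926+0.330889i ; Δ = +0.106807+0.044331i
  [+3]  conj(Y_{4,3})(Ω₁) = -0.011859-0.129240i ; Y_{4,3}(Ω₂) = -0.031634-0.025667i ; Δ = -0.002942+0.004393i
  [+4]  conj(Y_{4,4})(Ω₁) = -0.015602-0.020712i ; Y_{4,4}(Ω₂) = -0.437373+0.060899i ; Δ = +0.008085+0.008109i
Σ over m = +0.227705+0.000000i; ×(4π/9) → +0.317936+0.000000i. Real part: 0.317936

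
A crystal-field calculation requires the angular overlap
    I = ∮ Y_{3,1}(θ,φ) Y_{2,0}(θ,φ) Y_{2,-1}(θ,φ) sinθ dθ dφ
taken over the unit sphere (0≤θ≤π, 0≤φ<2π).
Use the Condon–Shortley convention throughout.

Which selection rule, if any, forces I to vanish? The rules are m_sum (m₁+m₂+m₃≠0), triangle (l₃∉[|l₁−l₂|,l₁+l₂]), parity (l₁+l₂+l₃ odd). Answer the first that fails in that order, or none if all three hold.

Σmᵢ = 0  ✓
l₃∈[|l₁−l₂|,l₁+l₂]=[1,5], have l₃=2  ✓
Σlᵢ = 7 ⇒ odd  ✗

parity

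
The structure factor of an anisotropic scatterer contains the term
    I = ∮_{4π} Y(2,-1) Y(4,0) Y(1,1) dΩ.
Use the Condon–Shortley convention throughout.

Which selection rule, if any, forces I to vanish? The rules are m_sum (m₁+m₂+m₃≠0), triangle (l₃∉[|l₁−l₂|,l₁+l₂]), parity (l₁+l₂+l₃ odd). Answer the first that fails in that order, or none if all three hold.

m₁+m₂+m₃ = -1 + 0 + 1 = 0  ✓
triangle: need |l₁−l₂| ≤ l₃ ≤ l₁+l₂ = [2,6]; l₃=1 is outside  ✗
parity: l₁+l₂+l₃ = 7 is odd

triangle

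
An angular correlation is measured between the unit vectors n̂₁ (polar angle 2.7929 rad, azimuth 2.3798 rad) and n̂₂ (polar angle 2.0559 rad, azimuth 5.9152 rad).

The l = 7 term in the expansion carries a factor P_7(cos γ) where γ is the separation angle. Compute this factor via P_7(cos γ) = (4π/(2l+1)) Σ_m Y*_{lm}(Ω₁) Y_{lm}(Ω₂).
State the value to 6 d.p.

Addition theorem: P_7(cos γ) = (4π/15) Σ_m Y*_{lm}(Ω₁) Y_{lm}(Ω₂), m = −7…7:
  m=-7: (-0.00016 - 0.00022j) × (-0.17897 + 0.11363j) = 0.00005 + 0.00002j  (running Σ = 0.00005 + 0.00002j)
  m=-6: (0.00039 - 0.00277j) × (0.24873 - 0.33609j) = -0.00083 - 0.00082j  (running Σ = -0.00078 - 0.00080j)
  m=-5: (0.01407 - 0.01108j) × (-0.09655 + 0.35004j) = 0.00252 + 0.00599j  (running Σ = 0.00174 + 0.00519j)
  m=-4: (0.07937 + 0.00752j) × (0.00359 + 0.03615j) = 0.00001 + 0.00290j  (running Σ = 0.00176 + 0.00809j)
  m=-3: (0.16270 + 0.18755j) × (-0.15822 - 0.31392j) = 0.03313 - 0.08075j  (running Σ = 0.03489 - 0.07266j)
  m=-2: (-0.02382 + 0.50415j) × (0.09128 + 0.08268j) = -0.04386 + 0.04405j  (running Σ = -0.00897 - 0.02861j)
  m=-1: (-0.37395 + 0.35670j) × (0.28265 + 0.10898j) = -0.14457 + 0.06007j  (running Σ = -0.15354 + 0.03146j)
  m=0: (0.11571 + 0.00000j) × (-0.16362 + 0.00000j) = -0.01893 + 0.00000j  (running Σ = -0.17247 + 0.03146j)
  m=1: (0.37395 + 0.35670j) × (-0.28265 + 0.10898j) = -0.14457 - 0.06007j  (running Σ = -0.31703 - 0.02861j)
  m=2: (-0.02382 - 0.50415j) × (0.09128 - 0.08268j) = -0.04386 - 0.04405j  (running Σ = -0.36089 - 0.07266j)
  m=3: (-0.16270 + 0.18755j) × (0.15822 - 0.31392j) = 0.03313 + 0.08075j  (running Σ = -0.32776 + 0.00809j)
  m=4: (0.07937 - 0.00752j) × (0.00359 - 0.03615j) = 0.00001 - 0.00290j  (running Σ = -0.32774 + 0.00519j)
  m=5: (-0.01407 - 0.01108j) × (0.09655 + 0.35004j) = 0.00252 - 0.00599j  (running Σ = -0.32522 - 0.00080j)
  m=6: (0.00039 + 0.00277j) × (0.24873 + 0.33609j) = -0.00083 + 0.00082j  (running Σ = -0.32606 + 0.00002j)
  m=7: (0.00016 - 0.00022j) × (0.17897 + 0.11363j) = 0.00005 - 0.00002j  (running Σ = -0.32600 - 0.00000j)
Σ over m = -0.32600 - 0.00000j; ×(4π/15) → -0.27311 - 0.00000j. Real part: -0.273111

-0.273111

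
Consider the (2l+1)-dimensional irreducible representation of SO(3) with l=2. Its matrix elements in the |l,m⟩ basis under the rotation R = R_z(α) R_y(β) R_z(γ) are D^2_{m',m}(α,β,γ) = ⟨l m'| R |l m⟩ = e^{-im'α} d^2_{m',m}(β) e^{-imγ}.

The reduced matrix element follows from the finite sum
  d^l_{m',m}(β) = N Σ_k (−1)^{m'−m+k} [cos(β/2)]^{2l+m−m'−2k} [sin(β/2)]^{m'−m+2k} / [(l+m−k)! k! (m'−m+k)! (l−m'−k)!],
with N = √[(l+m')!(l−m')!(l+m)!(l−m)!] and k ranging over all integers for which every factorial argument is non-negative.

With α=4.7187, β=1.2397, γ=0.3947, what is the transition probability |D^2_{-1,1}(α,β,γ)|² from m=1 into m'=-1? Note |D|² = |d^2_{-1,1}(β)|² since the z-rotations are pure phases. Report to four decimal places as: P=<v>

Split into d^2_{-1,1}(β=1.2397) × two z-phases.
With c≡cos(β/2)=0.813966 and s≡sin(β/2)=0.580913, N=[1·6·6·1]^{1/2}=6.000000
The bounds max(0,m−m')=2 and min(l+m,l−m')=3 give 2 terms
  k=2: (−1)^0·6.0000/(2)·0.8140^2·0.5809^2 = +0.670742
  k=3: (−1)^1·6.0000/(6)·0.8140^0·0.5809^4 = -0.113879
d^2_{-1,1}(1.2397) = +0.670742 -0.113879 = +0.556863
|D^2_{-1,1}|² = |d^2_{-1,1}(β)|² = (+0.556863)² = 0.310096 (the z-rotation phases have unit modulus)

P=0.3101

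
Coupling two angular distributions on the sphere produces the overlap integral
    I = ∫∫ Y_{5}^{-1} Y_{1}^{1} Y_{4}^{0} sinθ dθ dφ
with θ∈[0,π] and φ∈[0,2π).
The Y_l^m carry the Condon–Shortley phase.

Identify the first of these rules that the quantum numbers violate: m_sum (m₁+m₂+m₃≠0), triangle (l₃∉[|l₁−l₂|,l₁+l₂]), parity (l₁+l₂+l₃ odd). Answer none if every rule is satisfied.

azimuthal sum: -1 + 1 + 0 = 0  ✓
4 ≤ 4 ≤ 6 (triangle on l)  ✓
L = 5 + 1 + 4 = 10 (even)  ✓

none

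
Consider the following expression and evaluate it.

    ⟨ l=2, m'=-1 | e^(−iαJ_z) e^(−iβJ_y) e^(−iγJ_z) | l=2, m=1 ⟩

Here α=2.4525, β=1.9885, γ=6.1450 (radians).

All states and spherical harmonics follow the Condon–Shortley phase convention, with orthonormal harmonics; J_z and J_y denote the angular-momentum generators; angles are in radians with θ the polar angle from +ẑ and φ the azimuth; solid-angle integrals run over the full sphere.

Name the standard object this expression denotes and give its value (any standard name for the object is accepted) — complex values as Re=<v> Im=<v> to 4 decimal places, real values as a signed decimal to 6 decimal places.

Wigner D-matrix element, Re=-0.1130 Im=0.0694

This is a Wigner D-matrix element — the rotation-matrix element ⟨l m'| R(α,β,γ) |l m⟩ in the angular-momentum basis.
First d^2_{-1,1}(β=1.9885), then the phase factors e^{-i(-1)α} and e^{-i(1)γ}:
c=cos(1.988500/2)=0.545132, s=sin(1.988500/2)=0.838350; N=√[1·6·6·1]=6.000000
The bounds max(0,m−m')=2 and min(l+m,l−m')=3 give 2 terms
  k=2: (−1)^0·6.0000/(2)·0.5451^2·0.8384^2 = +0.626578
  k=3: (−1)^1·6.0000/(6)·0.5451^0·0.8384^4 = -0.493972
d^2_{-1,1}(1.9885) = +0.626578 -0.493972 = +0.132607
Attach z-rotation phases: D = e^{-i(-1)(2.4525)}·(+0.132607)·e^{-i(1)(6.1450)} = -0.112987+0.069414i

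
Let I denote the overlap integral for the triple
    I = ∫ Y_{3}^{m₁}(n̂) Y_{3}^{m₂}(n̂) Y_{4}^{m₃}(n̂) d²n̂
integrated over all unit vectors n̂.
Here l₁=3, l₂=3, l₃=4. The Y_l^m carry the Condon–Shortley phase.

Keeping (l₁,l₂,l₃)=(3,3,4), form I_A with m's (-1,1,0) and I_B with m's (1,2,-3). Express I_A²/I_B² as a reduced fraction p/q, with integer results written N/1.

1/14

Same 3,3,4: normalisation and zero-m 3j drop out of the ratio.
A: Δ: 2! 4! 4! / 11! → 1/34650; sum: t=0:+1/1152 t=1:−1/36 t=2:+1/32 = 5/1152; 3j²(3 3 4; -1 1 0) = Δ·Π!·Σ² = 1/1386  (sign +1)
B: Δ: 2! 4! 4! / 11! → 1/34650; sum: t=1:−1/144 t=2:+1/288 = -1/288; 3j²(3 3 4; 1 2 -3) = Δ·Π!·Σ² = 1/99  (sign +1)
I_A²/I_B² = (1/1386)/(1/99) = 1/14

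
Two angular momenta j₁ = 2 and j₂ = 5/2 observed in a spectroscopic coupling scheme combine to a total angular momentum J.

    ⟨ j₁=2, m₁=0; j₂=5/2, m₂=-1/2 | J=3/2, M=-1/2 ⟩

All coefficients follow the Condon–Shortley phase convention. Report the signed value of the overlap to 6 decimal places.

j₁+j₂−J=3  J+j₁−j₂=1  J−j₁+j₂=2  j₁+j₂+J+1=7
(j₁±m₁, j₂±m₂, J±M) = (2,2,2,3,1,2)
P² = 32/35
sum k=1..2:
  [1] −1/2 = -1/2
  [2] +1/4 = 1/4
S = -1/4
C² = P²·S² = 2/35 ; C = -0.239046

−√(2/35) = -0.239046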